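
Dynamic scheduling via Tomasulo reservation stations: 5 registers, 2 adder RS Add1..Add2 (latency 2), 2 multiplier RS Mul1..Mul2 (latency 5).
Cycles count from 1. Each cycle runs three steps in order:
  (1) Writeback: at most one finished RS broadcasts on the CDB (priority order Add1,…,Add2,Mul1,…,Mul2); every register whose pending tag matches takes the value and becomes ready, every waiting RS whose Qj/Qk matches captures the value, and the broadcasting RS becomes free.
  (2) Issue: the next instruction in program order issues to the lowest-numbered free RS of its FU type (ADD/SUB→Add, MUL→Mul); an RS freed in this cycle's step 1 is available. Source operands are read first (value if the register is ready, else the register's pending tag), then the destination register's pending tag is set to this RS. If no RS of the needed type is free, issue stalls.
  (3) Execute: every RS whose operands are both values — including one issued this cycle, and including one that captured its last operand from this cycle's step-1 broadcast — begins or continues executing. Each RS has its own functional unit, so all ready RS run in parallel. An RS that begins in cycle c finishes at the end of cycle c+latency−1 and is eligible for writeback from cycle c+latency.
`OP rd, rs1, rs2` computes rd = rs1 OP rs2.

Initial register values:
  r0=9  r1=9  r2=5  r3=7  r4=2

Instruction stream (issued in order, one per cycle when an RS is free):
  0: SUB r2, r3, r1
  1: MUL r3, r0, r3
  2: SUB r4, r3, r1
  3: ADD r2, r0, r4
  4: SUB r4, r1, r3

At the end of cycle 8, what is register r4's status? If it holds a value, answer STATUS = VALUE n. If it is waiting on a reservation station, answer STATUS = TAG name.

STATUS = TAG Add1

cycle 1: issue SUB r2<-Add1 // r0:9,r1:9,r2:Add1,r3:7,r4:2
cycle 2: issue MUL r3<-Mul1 // r0:9,r1:9,r2:Add1,r3:Mul1,r4:2
cycle 3: CDB Add1=-2; issue SUB r4<-Add1 // r0:9,r1:9,r2:-2,r3:Mul1,r4:Add1
cycle 4: issue ADD r2<-Add2 // r0:9,r1:9,r2:Add2,r3:Mul1,r4:Add1
cycle 5: stall // r0:9,r1:9,r2:Add2,r3:Mul1,r4:Add1
cycle 6: stall // r0:9,r1:9,r2:Add2,r3:Mul1,r4:Add1
cycle 7: CDB Mul1=63; stall // r0:9,r1:9,r2:Add2,r3:63,r4:Add1
cycle 8: stall // r0:9,r1:9,r2:Add2,r3:63,r4:Add1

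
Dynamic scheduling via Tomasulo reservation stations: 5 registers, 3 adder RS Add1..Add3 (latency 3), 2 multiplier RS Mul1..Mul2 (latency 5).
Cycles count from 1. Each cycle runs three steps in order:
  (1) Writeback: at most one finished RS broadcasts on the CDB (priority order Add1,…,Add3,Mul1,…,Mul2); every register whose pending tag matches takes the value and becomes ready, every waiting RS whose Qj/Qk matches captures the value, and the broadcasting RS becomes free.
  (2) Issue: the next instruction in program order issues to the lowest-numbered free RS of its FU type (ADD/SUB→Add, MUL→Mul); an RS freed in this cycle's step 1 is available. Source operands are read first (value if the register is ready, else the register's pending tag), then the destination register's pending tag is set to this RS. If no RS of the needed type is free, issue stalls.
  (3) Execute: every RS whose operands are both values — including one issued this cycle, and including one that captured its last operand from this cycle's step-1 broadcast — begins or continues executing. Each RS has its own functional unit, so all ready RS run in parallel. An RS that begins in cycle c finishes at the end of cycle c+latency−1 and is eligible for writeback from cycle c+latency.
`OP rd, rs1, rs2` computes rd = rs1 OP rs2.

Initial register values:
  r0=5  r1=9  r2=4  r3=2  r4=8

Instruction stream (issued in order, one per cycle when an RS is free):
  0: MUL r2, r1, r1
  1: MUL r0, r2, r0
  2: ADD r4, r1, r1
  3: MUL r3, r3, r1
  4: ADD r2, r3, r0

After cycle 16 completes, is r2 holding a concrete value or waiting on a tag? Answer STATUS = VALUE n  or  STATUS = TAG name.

cycle 1: issue MUL r2<-Mul1 // r0:5,r1:9,r2:Mul1,r3:2,r4:8
cycle 2: issue MUL r0<-Mul2 // r0:Mul2,r1:9,r2:Mul1,r3:2,r4:8
cycle 3: issue ADD r4<-Add1 // r0:Mul2,r1:9,r2:Mul1,r3:2,r4:Add1
cycle 4: stall // r0:Mul2,r1:9,r2:Mul1,r3:2,r4:Add1
cycle 5: stall // r0:Mul2,r1:9,r2:Mul1,r3:2,r4:Add1
cycle 6: CDB Add1=18; stall // r0:Mul2,r1:9,r2:Mul1,r3:2,r4:18
cycle 7: CDB Mul1=81; issue MUL r3<-Mul1 // r0:Mul2,r1:9,r2:81,r3:Mul1,r4:18
cycle 8: issue ADD r2<-Add1 // r0:Mul2,r1:9,r2:Add1,r3:Mul1,r4:18
cycle 9: - // r0:Mul2,r1:9,r2:Add1,r3:Mul1,r4:18
cycle 10: - // r0:Mul2,r1:9,r2:Add1,r3:Mul1,r4:18
cycle 11: - // r0:Mul2,r1:9,r2:Add1,r3:Mul1,r4:18
cycle 12: CDB Mul1=18 // r0:Mul2,r1:9,r2:Add1,r3:18,r4:18
cycle 13: CDB Mul2=405 // r0:405,r1:9,r2:Add1,r3:18,r4:18
cycle 14: - // r0:405,r1:9,r2:Add1,r3:18,r4:18
cycle 15: - // r0:405,r1:9,r2:Add1,r3:18,r4:18
cycle 16: CDB Add1=423 // r0:405,r1:9,r2:423,r3:18,r4:18

STATUS = VALUE 423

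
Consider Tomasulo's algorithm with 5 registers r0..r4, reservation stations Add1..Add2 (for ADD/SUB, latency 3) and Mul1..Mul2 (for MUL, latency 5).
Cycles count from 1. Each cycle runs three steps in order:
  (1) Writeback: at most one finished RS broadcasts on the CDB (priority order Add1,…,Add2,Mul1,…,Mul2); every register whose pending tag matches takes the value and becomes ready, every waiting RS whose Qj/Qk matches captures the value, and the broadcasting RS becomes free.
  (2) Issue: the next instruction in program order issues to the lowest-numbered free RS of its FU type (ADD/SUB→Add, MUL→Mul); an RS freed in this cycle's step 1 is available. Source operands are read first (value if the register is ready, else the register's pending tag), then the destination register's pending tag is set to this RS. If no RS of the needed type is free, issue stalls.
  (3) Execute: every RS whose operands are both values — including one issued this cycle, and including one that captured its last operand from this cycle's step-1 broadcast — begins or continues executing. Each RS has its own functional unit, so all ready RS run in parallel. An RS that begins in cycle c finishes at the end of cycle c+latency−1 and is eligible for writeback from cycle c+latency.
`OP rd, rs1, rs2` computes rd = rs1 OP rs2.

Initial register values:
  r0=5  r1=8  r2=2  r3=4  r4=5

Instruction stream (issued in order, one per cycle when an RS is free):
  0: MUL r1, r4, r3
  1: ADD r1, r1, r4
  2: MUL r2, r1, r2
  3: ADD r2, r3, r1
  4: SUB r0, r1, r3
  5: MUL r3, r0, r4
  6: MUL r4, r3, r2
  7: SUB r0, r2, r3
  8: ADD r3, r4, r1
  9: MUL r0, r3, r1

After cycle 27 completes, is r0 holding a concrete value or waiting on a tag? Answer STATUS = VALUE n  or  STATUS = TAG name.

  c1: issue MUL r1<-Mul1  regs: r0:5,r1:Mul1,r2:2,r3:4,r4:5
  c2: issue ADD r1<-Add1  regs: r0:5,r1:Add1,r2:2,r3:4,r4:5
  c3: issue MUL r2<-Mul2  regs: r0:5,r1:Add1,r2:Mul2,r3:4,r4:5
  c4: issue ADD r2<-Add2  regs: r0:5,r1:Add1,r2:Add2,r3:4,r4:5
  c5: stall  regs: r0:5,r1:Add1,r2:Add2,r3:4,r4:5
  c6: CDB Mul1=20; stall  regs: r0:5,r1:Add1,r2:Add2,r3:4,r4:5
  c7: stall  regs: r0:5,r1:Add1,r2:Add2,r3:4,r4:5
  c8: stall  regs: r0:5,r1:Add1,r2:Add2,r3:4,r4:5
  c9: CDB Add1=25; issue SUB r0<-Add1  regs: r0:Add1,r1:25,r2:Add2,r3:4,r4:5
  c10: issue MUL r3<-Mul1  regs: r0:Add1,r1:25,r2:Add2,r3:Mul1,r4:5
  c11: stall  regs: r0:Add1,r1:25,r2:Add2,r3:Mul1,r4:5
  c12: CDB Add1=21; stall  regs: r0:21,r1:25,r2:Add2,r3:Mul1,r4:5
  c13: CDB Add2=29; stall  regs: r0:21,r1:25,r2:29,r3:Mul1,r4:5
  c14: CDB Mul2=50; issue MUL r4<-Mul2  regs: r0:21,r1:25,r2:29,r3:Mul1,r4:Mul2
  c15: issue SUB r0<-Add1  regs: r0:Add1,r1:25,r2:29,r3:Mul1,r4:Mul2
  c16: issue ADD r3<-Add2  regs: r0:Add1,r1:25,r2:29,r3:Add2,r4:Mul2
  c17: CDB Mul1=105; issue MUL r0<-Mul1  regs: r0:Mul1,r1:25,r2:29,r3:Add2,r4:Mul2
  c18: -  regs: r0:Mul1,r1:25,r2:29,r3:Add2,r4:Mul2
  c19: -  regs: r0:Mul1,r1:25,r2:29,r3:Add2,r4:Mul2
  c20: CDB Add1=-76  regs: r0:Mul1,r1:25,r2:29,r3:Add2,r4:Mul2
  c21: -  regs: r0:Mul1,r1:25,r2:29,r3:Add2,r4:Mul2
  c22: CDB Mul2=3045  regs: r0:Mul1,r1:25,r2:29,r3:Add2,r4:3045
  c23: -  regs: r0:Mul1,r1:25,r2:29,r3:Add2,r4:3045
  c24: -  regs: r0:Mul1,r1:25,r2:29,r3:Add2,r4:3045
  c25: CDB Add2=3070  regs: r0:Mul1,r1:25,r2:29,r3:3070,r4:3045
  c26: -  regs: r0:Mul1,r1:25,r2:29,r3:3070,r4:3045
  c27: -  regs: r0:Mul1,r1:25,r2:29,r3:3070,r4:3045

STATUS = TAG Mul1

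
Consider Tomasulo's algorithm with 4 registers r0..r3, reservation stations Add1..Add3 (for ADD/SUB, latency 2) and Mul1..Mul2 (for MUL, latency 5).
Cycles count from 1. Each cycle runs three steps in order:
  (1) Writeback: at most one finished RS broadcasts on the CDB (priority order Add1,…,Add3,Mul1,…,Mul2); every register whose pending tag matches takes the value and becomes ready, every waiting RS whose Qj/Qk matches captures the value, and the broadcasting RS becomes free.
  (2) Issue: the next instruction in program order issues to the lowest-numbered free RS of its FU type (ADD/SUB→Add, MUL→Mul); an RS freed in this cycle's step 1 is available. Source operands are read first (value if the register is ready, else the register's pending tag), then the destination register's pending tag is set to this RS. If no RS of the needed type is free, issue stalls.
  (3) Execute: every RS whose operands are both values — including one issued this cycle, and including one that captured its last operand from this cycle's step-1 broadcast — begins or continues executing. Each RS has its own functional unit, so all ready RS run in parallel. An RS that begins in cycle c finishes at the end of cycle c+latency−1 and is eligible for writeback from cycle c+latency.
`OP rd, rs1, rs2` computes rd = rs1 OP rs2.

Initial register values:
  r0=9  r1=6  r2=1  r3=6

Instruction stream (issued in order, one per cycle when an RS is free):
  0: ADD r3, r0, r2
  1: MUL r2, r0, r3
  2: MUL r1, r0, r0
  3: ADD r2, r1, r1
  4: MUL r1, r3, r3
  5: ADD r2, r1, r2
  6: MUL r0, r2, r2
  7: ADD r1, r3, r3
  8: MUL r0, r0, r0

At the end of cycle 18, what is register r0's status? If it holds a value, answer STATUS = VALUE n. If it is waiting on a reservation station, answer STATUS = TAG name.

STATUS = TAG Mul1

  c1: issue ADD r3<-Add1  regs: r0:9,r1:6,r2:1,r3:Add1
  c2: issue MUL r2<-Mul1  regs: r0:9,r1:6,r2:Mul1,r3:Add1
  c3: CDB Add1=10; issue MUL r1<-Mul2  regs: r0:9,r1:Mul2,r2:Mul1,r3:10
  c4: issue ADD r2<-Add1  regs: r0:9,r1:Mul2,r2:Add1,r3:10
  c5: stall  regs: r0:9,r1:Mul2,r2:Add1,r3:10
  c6: stall  regs: r0:9,r1:Mul2,r2:Add1,r3:10
  c7: stall  regs: r0:9,r1:Mul2,r2:Add1,r3:10
  c8: CDB Mul1=90; issue MUL r1<-Mul1  regs: r0:9,r1:Mul1,r2:Add1,r3:10
  c9: CDB Mul2=81; issue ADD r2<-Add2  regs: r0:9,r1:Mul1,r2:Add2,r3:10
  c10: issue MUL r0<-Mul2  regs: r0:Mul2,r1:Mul1,r2:Add2,r3:10
  c11: CDB Add1=162; issue ADD r1<-Add1  regs: r0:Mul2,r1:Add1,r2:Add2,r3:10
  c12: stall  regs: r0:Mul2,r1:Add1,r2:Add2,r3:10
  c13: CDB Add1=20; stall  regs: r0:Mul2,r1:20,r2:Add2,r3:10
  c14: CDB Mul1=100; issue MUL r0<-Mul1  regs: r0:Mul1,r1:20,r2:Add2,r3:10
  c15: -  regs: r0:Mul1,r1:20,r2:Add2,r3:10
  c16: CDB Add2=262  regs: r0:Mul1,r1:20,r2:262,r3:10
  c17: -  regs: r0:Mul1,r1:20,r2:262,r3:10
  c18: -  regs: r0:Mul1,r1:20,r2:262,r3:10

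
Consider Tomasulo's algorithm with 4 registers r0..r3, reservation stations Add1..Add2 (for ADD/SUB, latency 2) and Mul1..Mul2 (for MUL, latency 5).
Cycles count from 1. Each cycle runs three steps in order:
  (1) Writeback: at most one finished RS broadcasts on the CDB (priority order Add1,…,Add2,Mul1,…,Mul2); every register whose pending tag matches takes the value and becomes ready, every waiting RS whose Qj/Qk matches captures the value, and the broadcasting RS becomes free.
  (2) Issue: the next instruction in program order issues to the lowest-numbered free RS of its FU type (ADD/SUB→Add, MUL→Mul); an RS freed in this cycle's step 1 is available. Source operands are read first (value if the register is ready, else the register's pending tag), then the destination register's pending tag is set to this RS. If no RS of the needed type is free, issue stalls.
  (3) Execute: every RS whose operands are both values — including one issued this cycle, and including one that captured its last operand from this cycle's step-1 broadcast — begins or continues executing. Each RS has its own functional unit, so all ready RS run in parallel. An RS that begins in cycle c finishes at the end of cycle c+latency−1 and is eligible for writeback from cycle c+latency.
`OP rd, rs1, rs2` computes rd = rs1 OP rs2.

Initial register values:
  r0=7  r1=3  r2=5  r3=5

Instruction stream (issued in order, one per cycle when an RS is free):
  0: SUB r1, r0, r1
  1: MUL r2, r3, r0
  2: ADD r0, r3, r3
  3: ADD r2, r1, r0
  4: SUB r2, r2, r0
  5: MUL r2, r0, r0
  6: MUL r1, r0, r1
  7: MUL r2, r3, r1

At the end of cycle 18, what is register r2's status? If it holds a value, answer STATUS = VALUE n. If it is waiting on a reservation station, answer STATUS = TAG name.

  c1: issue SUB r1<-Add1  regs: r0:7,r1:Add1,r2:5,r3:5
  c2: issue MUL r2<-Mul1  regs: r0:7,r1:Add1,r2:Mul1,r3:5
  c3: CDB Add1=4; issue ADD r0<-Add1  regs: r0:Add1,r1:4,r2:Mul1,r3:5
  c4: issue ADD r2<-Add2  regs: r0:Add1,r1:4,r2:Add2,r3:5
  c5: CDB Add1=10; issue SUB r2<-Add1  regs: r0:10,r1:4,r2:Add1,r3:5
  c6: issue MUL r2<-Mul2  regs: r0:10,r1:4,r2:Mul2,r3:5
  c7: CDB Add2=14; stall  regs: r0:10,r1:4,r2:Mul2,r3:5
  c8: CDB Mul1=35; issue MUL r1<-Mul1  regs: r0:10,r1:Mul1,r2:Mul2,r3:5
  c9: CDB Add1=4; stall  regs: r0:10,r1:Mul1,r2:Mul2,r3:5
  c10: stall  regs: r0:10,r1:Mul1,r2:Mul2,r3:5
  c11: CDB Mul2=100; issue MUL r2<-Mul2  regs: r0:10,r1:Mul1,r2:Mul2,r3:5
  c12: -  regs: r0:10,r1:Mul1,r2:Mul2,r3:5
  c13: CDB Mul1=40  regs: r0:10,r1:40,r2:Mul2,r3:5
  c14: -  regs: r0:10,r1:40,r2:Mul2,r3:5
  c15: -  regs: r0:10,r1:40,r2:Mul2,r3:5
  c16: -  regs: r0:10,r1:40,r2:Mul2,r3:5
  c17: -  regs: r0:10,r1:40,r2:Mul2,r3:5
  c18: CDB Mul2=200  regs: r0:10,r1:40,r2:200,r3:5

STATUS = VALUE 200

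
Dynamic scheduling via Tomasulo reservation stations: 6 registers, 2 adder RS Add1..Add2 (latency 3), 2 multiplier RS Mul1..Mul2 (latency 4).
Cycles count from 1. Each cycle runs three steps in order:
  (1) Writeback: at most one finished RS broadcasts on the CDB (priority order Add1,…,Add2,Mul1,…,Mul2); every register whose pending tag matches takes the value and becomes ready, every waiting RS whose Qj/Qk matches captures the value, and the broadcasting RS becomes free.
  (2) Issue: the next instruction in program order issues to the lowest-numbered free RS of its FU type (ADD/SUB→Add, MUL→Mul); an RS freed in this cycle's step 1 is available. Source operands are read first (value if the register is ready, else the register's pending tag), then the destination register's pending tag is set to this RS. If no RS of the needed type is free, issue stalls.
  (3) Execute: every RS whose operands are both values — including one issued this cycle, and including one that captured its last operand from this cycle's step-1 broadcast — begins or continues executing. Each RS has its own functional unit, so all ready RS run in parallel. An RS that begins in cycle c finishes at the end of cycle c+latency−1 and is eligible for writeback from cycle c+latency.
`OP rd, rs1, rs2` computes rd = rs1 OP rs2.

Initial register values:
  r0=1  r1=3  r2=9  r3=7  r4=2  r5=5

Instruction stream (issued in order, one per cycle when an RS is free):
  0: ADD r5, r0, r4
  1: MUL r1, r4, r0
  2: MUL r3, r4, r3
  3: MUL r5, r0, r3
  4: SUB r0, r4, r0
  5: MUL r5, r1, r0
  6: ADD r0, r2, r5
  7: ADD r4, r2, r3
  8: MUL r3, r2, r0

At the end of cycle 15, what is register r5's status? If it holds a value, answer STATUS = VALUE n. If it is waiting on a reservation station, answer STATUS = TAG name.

STATUS = VALUE 2

c1: issue ADD r5<-Add1 | r0:1,r1:3,r2:9,r3:7,r4:2,r5:Add1
c2: issue MUL r1<-Mul1 | r0:1,r1:Mul1,r2:9,r3:7,r4:2,r5:Add1
c3: issue MUL r3<-Mul2 | r0:1,r1:Mul1,r2:9,r3:Mul2,r4:2,r5:Add1
c4: CDB Add1=3; stall | r0:1,r1:Mul1,r2:9,r3:Mul2,r4:2,r5:3
c5: stall | r0:1,r1:Mul1,r2:9,r3:Mul2,r4:2,r5:3
c6: CDB Mul1=2; issue MUL r5<-Mul1 | r0:1,r1:2,r2:9,r3:Mul2,r4:2,r5:Mul1
c7: CDB Mul2=14; issue SUB r0<-Add1 | r0:Add1,r1:2,r2:9,r3:14,r4:2,r5:Mul1
c8: issue MUL r5<-Mul2 | r0:Add1,r1:2,r2:9,r3:14,r4:2,r5:Mul2
c9: issue ADD r0<-Add2 | r0:Add2,r1:2,r2:9,r3:14,r4:2,r5:Mul2
c10: CDB Add1=1; issue ADD r4<-Add1 | r0:Add2,r1:2,r2:9,r3:14,r4:Add1,r5:Mul2
c11: CDB Mul1=14; issue MUL r3<-Mul1 | r0:Add2,r1:2,r2:9,r3:Mul1,r4:Add1,r5:Mul2
c12: - | r0:Add2,r1:2,r2:9,r3:Mul1,r4:Add1,r5:Mul2
c13: CDB Add1=23 | r0:Add2,r1:2,r2:9,r3:Mul1,r4:23,r5:Mul2
c14: CDB Mul2=2 | r0:Add2,r1:2,r2:9,r3:Mul1,r4:23,r5:2
c15: - | r0:Add2,r1:2,r2:9,r3:Mul1,r4:23,r5:2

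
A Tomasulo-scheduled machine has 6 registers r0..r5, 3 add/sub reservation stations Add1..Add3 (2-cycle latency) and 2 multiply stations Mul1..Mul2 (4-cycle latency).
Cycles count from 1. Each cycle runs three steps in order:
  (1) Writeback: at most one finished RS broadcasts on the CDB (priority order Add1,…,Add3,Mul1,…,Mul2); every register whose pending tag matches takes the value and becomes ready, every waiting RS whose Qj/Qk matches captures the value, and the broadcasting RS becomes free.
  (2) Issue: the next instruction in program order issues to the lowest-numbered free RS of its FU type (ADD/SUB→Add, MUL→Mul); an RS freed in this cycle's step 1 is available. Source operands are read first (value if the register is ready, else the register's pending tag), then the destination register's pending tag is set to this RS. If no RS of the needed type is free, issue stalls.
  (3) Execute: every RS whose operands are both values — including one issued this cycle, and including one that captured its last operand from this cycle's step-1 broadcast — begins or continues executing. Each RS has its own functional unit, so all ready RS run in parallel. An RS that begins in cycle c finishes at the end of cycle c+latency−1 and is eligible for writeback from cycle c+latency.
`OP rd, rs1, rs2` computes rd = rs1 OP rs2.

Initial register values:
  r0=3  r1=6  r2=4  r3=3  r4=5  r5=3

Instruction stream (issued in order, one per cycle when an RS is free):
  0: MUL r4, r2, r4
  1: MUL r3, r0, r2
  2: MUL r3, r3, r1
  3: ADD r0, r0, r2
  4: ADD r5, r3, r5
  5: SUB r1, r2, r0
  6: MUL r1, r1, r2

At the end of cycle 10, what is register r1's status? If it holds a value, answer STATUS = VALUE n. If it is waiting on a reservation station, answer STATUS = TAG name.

STATUS = TAG Mul2

c1: issue MUL r4<-Mul1 | r0:3,r1:6,r2:4,r3:3,r4:Mul1,r5:3
c2: issue MUL r3<-Mul2 | r0:3,r1:6,r2:4,r3:Mul2,r4:Mul1,r5:3
c3: stall | r0:3,r1:6,r2:4,r3:Mul2,r4:Mul1,r5:3
c4: stall | r0:3,r1:6,r2:4,r3:Mul2,r4:Mul1,r5:3
c5: CDB Mul1=20; issue MUL r3<-Mul1 | r0:3,r1:6,r2:4,r3:Mul1,r4:20,r5:3
c6: CDB Mul2=12; issue ADD r0<-Add1 | r0:Add1,r1:6,r2:4,r3:Mul1,r4:20,r5:3
c7: issue ADD r5<-Add2 | r0:Add1,r1:6,r2:4,r3:Mul1,r4:20,r5:Add2
c8: CDB Add1=7; issue SUB r1<-Add1 | r0:7,r1:Add1,r2:4,r3:Mul1,r4:20,r5:Add2
c9: issue MUL r1<-Mul2 | r0:7,r1:Mul2,r2:4,r3:Mul1,r4:20,r5:Add2
c10: CDB Add1=-3 | r0:7,r1:Mul2,r2:4,r3:Mul1,r4:20,r5:Add2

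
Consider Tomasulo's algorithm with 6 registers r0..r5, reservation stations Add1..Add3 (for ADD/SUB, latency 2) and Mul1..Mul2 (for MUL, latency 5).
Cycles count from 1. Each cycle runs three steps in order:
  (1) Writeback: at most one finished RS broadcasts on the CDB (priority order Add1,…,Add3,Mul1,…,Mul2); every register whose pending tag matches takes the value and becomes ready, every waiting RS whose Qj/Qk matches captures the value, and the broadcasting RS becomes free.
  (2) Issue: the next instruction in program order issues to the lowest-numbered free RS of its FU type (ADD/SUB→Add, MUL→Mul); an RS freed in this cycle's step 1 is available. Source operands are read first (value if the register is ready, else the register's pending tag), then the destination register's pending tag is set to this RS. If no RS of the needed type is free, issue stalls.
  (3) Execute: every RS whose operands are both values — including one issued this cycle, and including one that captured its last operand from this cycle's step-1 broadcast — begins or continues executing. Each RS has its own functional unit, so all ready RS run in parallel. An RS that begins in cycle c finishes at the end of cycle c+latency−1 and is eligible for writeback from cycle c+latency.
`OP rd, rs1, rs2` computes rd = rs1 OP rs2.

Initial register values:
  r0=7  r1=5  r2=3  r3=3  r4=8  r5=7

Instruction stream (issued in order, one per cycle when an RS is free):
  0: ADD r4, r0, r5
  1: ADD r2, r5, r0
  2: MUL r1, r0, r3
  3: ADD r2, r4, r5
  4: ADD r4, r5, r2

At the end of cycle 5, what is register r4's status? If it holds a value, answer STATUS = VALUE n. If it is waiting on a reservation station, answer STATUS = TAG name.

cycle 1: issue ADD r4<-Add1 // r0:7,r1:5,r2:3,r3:3,r4:Add1,r5:7
cycle 2: issue ADD r2<-Add2 // r0:7,r1:5,r2:Add2,r3:3,r4:Add1,r5:7
cycle 3: CDB Add1=14; issue MUL r1<-Mul1 // r0:7,r1:Mul1,r2:Add2,r3:3,r4:14,r5:7
cycle 4: CDB Add2=14; issue ADD r2<-Add1 // r0:7,r1:Mul1,r2:Add1,r3:3,r4:14,r5:7
cycle 5: issue ADD r4<-Add2 // r0:7,r1:Mul1,r2:Add1,r3:3,r4:Add2,r5:7

STATUS = TAG Add2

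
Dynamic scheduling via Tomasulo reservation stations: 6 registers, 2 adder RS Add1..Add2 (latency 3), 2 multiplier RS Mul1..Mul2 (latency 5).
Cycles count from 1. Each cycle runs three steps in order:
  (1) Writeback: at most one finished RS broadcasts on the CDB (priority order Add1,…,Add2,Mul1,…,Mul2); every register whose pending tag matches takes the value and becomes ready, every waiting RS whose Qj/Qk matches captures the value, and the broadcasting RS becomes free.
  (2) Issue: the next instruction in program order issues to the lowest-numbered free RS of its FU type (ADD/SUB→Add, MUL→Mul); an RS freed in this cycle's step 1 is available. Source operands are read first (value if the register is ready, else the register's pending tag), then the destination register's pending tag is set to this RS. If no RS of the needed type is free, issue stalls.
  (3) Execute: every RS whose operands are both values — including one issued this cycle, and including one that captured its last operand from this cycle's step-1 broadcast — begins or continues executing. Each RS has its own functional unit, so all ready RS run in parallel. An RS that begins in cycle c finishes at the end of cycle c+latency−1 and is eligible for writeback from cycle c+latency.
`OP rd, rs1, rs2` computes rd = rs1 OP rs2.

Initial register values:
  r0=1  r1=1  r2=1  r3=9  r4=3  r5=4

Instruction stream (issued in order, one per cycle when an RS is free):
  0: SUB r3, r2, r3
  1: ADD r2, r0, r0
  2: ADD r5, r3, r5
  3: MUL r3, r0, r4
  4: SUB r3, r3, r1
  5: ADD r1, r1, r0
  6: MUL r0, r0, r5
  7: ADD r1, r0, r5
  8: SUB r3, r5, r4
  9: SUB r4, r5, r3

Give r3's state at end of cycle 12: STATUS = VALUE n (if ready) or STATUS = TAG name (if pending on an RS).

  c1: issue SUB r3<-Add1  regs: r0:1,r1:1,r2:1,r3:Add1,r4:3,r5:4
  c2: issue ADD r2<-Add2  regs: r0:1,r1:1,r2:Add2,r3:Add1,r4:3,r5:4
  c3: stall  regs: r0:1,r1:1,r2:Add2,r3:Add1,r4:3,r5:4
  c4: CDB Add1=-8; issue ADD r5<-Add1  regs: r0:1,r1:1,r2:Add2,r3:-8,r4:3,r5:Add1
  c5: CDB Add2=2; issue MUL r3<-Mul1  regs: r0:1,r1:1,r2:2,r3:Mul1,r4:3,r5:Add1
  c6: issue SUB r3<-Add2  regs: r0:1,r1:1,r2:2,r3:Add2,r4:3,r5:Add1
  c7: CDB Add1=-4; issue ADD r1<-Add1  regs: r0:1,r1:Add1,r2:2,r3:Add2,r4:3,r5:-4
  c8: issue MUL r0<-Mul2  regs: r0:Mul2,r1:Add1,r2:2,r3:Add2,r4:3,r5:-4
  c9: stall  regs: r0:Mul2,r1:Add1,r2:2,r3:Add2,r4:3,r5:-4
  c10: CDB Add1=2; issue ADD r1<-Add1  regs: r0:Mul2,r1:Add1,r2:2,r3:Add2,r4:3,r5:-4
  c11: CDB Mul1=3; stall  regs: r0:Mul2,r1:Add1,r2:2,r3:Add2,r4:3,r5:-4
  c12: stall  regs: r0:Mul2,r1:Add1,r2:2,r3:Add2,r4:3,r5:-4

STATUS = TAG Add2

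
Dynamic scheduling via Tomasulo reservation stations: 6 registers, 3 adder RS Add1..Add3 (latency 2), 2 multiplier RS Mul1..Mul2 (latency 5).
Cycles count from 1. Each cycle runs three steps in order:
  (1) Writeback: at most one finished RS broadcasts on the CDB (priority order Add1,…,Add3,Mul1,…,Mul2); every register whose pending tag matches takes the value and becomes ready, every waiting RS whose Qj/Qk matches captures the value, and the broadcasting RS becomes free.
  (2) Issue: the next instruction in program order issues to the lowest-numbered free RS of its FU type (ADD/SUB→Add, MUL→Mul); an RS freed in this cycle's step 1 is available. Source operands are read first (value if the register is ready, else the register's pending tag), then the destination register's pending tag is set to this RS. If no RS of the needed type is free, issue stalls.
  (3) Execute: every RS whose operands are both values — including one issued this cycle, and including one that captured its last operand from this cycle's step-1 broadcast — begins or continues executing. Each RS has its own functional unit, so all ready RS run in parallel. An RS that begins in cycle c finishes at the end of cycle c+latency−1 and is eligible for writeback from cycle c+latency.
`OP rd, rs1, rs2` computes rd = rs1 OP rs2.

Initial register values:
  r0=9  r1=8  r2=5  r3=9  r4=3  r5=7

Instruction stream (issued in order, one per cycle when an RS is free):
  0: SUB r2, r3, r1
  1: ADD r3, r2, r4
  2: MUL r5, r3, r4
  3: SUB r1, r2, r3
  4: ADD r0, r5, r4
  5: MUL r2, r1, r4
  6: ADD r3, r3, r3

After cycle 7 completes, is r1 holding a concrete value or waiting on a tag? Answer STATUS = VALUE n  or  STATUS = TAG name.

  c1: issue SUB r2<-Add1  regs: r0:9,r1:8,r2:Add1,r3:9,r4:3,r5:7
  c2: issue ADD r3<-Add2  regs: r0:9,r1:8,r2:Add1,r3:Add2,r4:3,r5:7
  c3: CDB Add1=1; issue MUL r5<-Mul1  regs: r0:9,r1:8,r2:1,r3:Add2,r4:3,r5:Mul1
  c4: issue SUB r1<-Add1  regs: r0:9,r1:Add1,r2:1,r3:Add2,r4:3,r5:Mul1
  c5: CDB Add2=4; issue ADD r0<-Add2  regs: r0:Add2,r1:Add1,r2:1,r3:4,r4:3,r5:Mul1
  c6: issue MUL r2<-Mul2  regs: r0:Add2,r1:Add1,r2:Mul2,r3:4,r4:3,r5:Mul1
  c7: CDB Add1=-3; issue ADD r3<-Add1  regs: r0:Add2,r1:-3,r2:Mul2,r3:Add1,r4:3,r5:Mul1

STATUS = VALUE -3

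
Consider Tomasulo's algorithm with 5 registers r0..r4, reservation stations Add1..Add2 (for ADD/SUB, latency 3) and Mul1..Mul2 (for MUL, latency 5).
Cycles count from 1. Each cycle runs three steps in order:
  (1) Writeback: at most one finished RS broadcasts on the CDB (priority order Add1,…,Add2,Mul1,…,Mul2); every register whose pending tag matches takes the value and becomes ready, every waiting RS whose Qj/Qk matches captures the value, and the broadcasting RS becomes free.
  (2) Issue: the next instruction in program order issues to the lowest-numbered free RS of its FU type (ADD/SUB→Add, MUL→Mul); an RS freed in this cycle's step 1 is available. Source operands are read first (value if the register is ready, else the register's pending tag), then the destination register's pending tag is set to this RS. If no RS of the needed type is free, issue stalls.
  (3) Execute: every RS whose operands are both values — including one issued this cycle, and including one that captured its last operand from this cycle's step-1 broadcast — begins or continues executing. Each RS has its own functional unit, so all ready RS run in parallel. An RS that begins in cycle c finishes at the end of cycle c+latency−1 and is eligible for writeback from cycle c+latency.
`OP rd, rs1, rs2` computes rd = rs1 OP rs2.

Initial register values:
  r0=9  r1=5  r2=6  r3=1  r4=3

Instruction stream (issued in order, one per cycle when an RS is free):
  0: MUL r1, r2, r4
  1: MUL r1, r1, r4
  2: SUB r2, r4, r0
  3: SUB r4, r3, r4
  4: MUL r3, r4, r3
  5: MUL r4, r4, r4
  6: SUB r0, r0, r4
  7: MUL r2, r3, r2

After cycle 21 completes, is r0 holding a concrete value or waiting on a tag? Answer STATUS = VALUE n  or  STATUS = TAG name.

STATUS = VALUE 5

c1: issue MUL r1<-Mul1 | r0:9,r1:Mul1,r2:6,r3:1,r4:3
c2: issue MUL r1<-Mul2 | r0:9,r1:Mul2,r2:6,r3:1,r4:3
c3: issue SUB r2<-Add1 | r0:9,r1:Mul2,r2:Add1,r3:1,r4:3
c4: issue SUB r4<-Add2 | r0:9,r1:Mul2,r2:Add1,r3:1,r4:Add2
c5: stall | r0:9,r1:Mul2,r2:Add1,r3:1,r4:Add2
c6: CDB Add1=-6; stall | r0:9,r1:Mul2,r2:-6,r3:1,r4:Add2
c7: CDB Add2=-2; stall | r0:9,r1:Mul2,r2:-6,r3:1,r4:-2
c8: CDB Mul1=18; issue MUL r3<-Mul1 | r0:9,r1:Mul2,r2:-6,r3:Mul1,r4:-2
c9: stall | r0:9,r1:Mul2,r2:-6,r3:Mul1,r4:-2
c10: stall | r0:9,r1:Mul2,r2:-6,r3:Mul1,r4:-2
c11: stall | r0:9,r1:Mul2,r2:-6,r3:Mul1,r4:-2
c12: stall | r0:9,r1:Mul2,r2:-6,r3:Mul1,r4:-2
c13: CDB Mul1=-2; issue MUL r4<-Mul1 | r0:9,r1:Mul2,r2:-6,r3:-2,r4:Mul1
c14: CDB Mul2=54; issue SUB r0<-Add1 | r0:Add1,r1:54,r2:-6,r3:-2,r4:Mul1
c15: issue MUL r2<-Mul2 | r0:Add1,r1:54,r2:Mul2,r3:-2,r4:Mul1
c16: - | r0:Add1,r1:54,r2:Mul2,r3:-2,r4:Mul1
c17: - | r0:Add1,r1:54,r2:Mul2,r3:-2,r4:Mul1
c18: CDB Mul1=4 | r0:Add1,r1:54,r2:Mul2,r3:-2,r4:4
c19: - | r0:Add1,r1:54,r2:Mul2,r3:-2,r4:4
c20: CDB Mul2=12 | r0:Add1,r1:54,r2:12,r3:-2,r4:4
c21: CDB Add1=5 | r0:5,r1:54,r2:12,r3:-2,r4:4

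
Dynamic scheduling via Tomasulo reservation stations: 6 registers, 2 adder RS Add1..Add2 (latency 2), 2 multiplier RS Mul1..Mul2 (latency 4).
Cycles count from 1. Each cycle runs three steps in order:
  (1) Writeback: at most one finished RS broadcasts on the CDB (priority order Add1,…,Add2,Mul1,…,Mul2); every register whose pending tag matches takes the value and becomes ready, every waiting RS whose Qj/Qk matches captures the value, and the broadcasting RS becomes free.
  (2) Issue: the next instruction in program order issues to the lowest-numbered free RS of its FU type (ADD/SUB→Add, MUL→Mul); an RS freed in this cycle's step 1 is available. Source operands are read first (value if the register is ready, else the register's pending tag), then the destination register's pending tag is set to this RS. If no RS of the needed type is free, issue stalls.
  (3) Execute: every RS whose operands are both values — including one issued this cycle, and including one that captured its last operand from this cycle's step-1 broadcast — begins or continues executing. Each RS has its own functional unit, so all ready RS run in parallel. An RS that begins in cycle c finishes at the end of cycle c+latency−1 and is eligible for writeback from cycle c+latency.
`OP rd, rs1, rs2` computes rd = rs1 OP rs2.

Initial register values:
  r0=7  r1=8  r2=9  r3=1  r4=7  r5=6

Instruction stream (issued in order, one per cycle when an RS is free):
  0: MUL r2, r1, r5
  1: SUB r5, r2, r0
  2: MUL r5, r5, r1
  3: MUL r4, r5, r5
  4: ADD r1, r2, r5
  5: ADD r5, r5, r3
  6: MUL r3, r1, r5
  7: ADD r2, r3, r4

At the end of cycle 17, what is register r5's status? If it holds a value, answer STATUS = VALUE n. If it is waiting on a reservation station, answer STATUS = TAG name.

  c1: issue MUL r2<-Mul1  regs: r0:7,r1:8,r2:Mul1,r3:1,r4:7,r5:6
  c2: issue SUB r5<-Add1  regs: r0:7,r1:8,r2:Mul1,r3:1,r4:7,r5:Add1
  c3: issue MUL r5<-Mul2  regs: r0:7,r1:8,r2:Mul1,r3:1,r4:7,r5:Mul2
  c4: stall  regs: r0:7,r1:8,r2:Mul1,r3:1,r4:7,r5:Mul2
  c5: CDB Mul1=48; issue MUL r4<-Mul1  regs: r0:7,r1:8,r2:48,r3:1,r4:Mul1,r5:Mul2
  c6: issue ADD r1<-Add2  regs: r0:7,r1:Add2,r2:48,r3:1,r4:Mul1,r5:Mul2
  c7: CDB Add1=41; issue ADD r5<-Add1  regs: r0:7,r1:Add2,r2:48,r3:1,r4:Mul1,r5:Add1
  c8: stall  regs: r0:7,r1:Add2,r2:48,r3:1,r4:Mul1,r5:Add1
  c9: stall  regs: r0:7,r1:Add2,r2:48,r3:1,r4:Mul1,r5:Add1
  c10: stall  regs: r0:7,r1:Add2,r2:48,r3:1,r4:Mul1,r5:Add1
  c11: CDB Mul2=328; issue MUL r3<-Mul2  regs: r0:7,r1:Add2,r2:48,r3:Mul2,r4:Mul1,r5:Add1
  c12: stall  regs: r0:7,r1:Add2,r2:48,r3:Mul2,r4:Mul1,r5:Add1
  c13: CDB Add1=329; issue ADD r2<-Add1  regs: r0:7,r1:Add2,r2:Add1,r3:Mul2,r4:Mul1,r5:329
  c14: CDB Add2=376  regs: r0:7,r1:376,r2:Add1,r3:Mul2,r4:Mul1,r5:329
  c15: CDB Mul1=107584  regs: r0:7,r1:376,r2:Add1,r3:Mul2,r4:107584,r5:329
  c16: -  regs: r0:7,r1:376,r2:Add1,r3:Mul2,r4:107584,r5:329
  c17: -  regs: r0:7,r1:376,r2:Add1,r3:Mul2,r4:107584,r5:329

STATUS = VALUE 329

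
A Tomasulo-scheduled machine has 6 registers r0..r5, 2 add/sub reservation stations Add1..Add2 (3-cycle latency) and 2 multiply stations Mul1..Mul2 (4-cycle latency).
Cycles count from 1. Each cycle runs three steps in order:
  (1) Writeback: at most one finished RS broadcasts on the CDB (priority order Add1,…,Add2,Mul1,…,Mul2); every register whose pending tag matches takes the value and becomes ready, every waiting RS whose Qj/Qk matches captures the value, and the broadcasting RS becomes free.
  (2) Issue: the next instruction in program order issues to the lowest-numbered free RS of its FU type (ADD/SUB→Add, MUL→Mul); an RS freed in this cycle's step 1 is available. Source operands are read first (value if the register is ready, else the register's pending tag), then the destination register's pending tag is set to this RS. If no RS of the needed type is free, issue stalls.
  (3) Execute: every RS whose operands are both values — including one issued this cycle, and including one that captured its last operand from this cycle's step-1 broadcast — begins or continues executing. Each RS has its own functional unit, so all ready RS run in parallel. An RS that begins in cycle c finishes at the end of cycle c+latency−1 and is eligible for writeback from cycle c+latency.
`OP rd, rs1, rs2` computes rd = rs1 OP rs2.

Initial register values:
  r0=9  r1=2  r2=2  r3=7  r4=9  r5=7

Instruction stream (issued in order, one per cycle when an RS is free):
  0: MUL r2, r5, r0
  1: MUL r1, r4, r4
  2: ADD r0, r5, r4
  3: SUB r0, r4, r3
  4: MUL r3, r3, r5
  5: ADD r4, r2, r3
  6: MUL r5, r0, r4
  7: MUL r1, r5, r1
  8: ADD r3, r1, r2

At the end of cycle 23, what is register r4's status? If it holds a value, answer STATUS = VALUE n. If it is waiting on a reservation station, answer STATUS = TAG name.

  c1: issue MUL r2<-Mul1  regs: r0:9,r1:2,r2:Mul1,r3:7,r4:9,r5:7
  c2: issue MUL r1<-Mul2  regs: r0:9,r1:Mul2,r2:Mul1,r3:7,r4:9,r5:7
  c3: issue ADD r0<-Add1  regs: r0:Add1,r1:Mul2,r2:Mul1,r3:7,r4:9,r5:7
  c4: issue SUB r0<-Add2  regs: r0:Add2,r1:Mul2,r2:Mul1,r3:7,r4:9,r5:7
  c5: CDB Mul1=63; issue MUL r3<-Mul1  regs: r0:Add2,r1:Mul2,r2:63,r3:Mul1,r4:9,r5:7
  c6: CDB Add1=16; issue ADD r4<-Add1  regs: r0:Add2,r1:Mul2,r2:63,r3:Mul1,r4:Add1,r5:7
  c7: CDB Add2=2; stall  regs: r0:2,r1:Mul2,r2:63,r3:Mul1,r4:Add1,r5:7
  c8: CDB Mul2=81; issue MUL r5<-Mul2  regs: r0:2,r1:81,r2:63,r3:Mul1,r4:Add1,r5:Mul2
  c9: CDB Mul1=49; issue MUL r1<-Mul1  regs: r0:2,r1:Mul1,r2:63,r3:49,r4:Add1,r5:Mul2
  c10: issue ADD r3<-Add2  regs: r0:2,r1:Mul1,r2:63,r3:Add2,r4:Add1,r5:Mul2
  c11: -  regs: r0:2,r1:Mul1,r2:63,r3:Add2,r4:Add1,r5:Mul2
  c12: CDB Add1=112  regs: r0:2,r1:Mul1,r2:63,r3:Add2,r4:112,r5:Mul2
  c13: -  regs: r0:2,r1:Mul1,r2:63,r3:Add2,r4:112,r5:Mul2
  c14: -  regs: r0:2,r1:Mul1,r2:63,r3:Add2,r4:112,r5:Mul2
  c15: -  regs: r0:2,r1:Mul1,r2:63,r3:Add2,r4:112,r5:Mul2
  c16: CDB Mul2=224  regs: r0:2,r1:Mul1,r2:63,r3:Add2,r4:112,r5:224
  c17: -  regs: r0:2,r1:Mul1,r2:63,r3:Add2,r4:112,r5:224
  c18: -  regs: r0:2,r1:Mul1,r2:63,r3:Add2,r4:112,r5:224
  c19: -  regs: r0:2,r1:Mul1,r2:63,r3:Add2,r4:112,r5:224
  c20: CDB Mul1=18144  regs: r0:2,r1:18144,r2:63,r3:Add2,r4:112,r5:224
  c21: -  regs: r0:2,r1:18144,r2:63,r3:Add2,r4:112,r5:224
  c22: -  regs: r0:2,r1:18144,r2:63,r3:Add2,r4:112,r5:224
  c23: CDB Add2=18207  regs: r0:2,r1:18144,r2:63,r3:18207,r4:112,r5:224

STATUS = VALUE 112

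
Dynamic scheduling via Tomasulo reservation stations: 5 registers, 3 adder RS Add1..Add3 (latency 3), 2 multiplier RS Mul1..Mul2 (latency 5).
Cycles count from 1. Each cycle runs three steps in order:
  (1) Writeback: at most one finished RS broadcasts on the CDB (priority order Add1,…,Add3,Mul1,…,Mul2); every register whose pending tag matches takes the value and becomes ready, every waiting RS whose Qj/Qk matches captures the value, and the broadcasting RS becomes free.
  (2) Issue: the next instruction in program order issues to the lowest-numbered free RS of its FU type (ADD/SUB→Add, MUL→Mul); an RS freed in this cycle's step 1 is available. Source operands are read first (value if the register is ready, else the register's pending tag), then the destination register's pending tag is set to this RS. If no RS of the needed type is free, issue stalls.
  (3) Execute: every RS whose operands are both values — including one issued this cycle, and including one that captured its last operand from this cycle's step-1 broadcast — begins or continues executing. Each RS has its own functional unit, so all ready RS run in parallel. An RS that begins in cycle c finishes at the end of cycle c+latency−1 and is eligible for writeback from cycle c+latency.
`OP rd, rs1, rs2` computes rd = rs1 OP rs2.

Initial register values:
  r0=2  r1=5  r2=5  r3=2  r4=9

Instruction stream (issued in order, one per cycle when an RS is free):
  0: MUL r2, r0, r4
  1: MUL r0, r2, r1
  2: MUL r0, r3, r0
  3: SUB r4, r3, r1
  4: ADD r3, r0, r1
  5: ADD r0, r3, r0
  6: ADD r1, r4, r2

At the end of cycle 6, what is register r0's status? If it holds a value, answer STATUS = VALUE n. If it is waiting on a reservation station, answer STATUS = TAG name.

STATUS = TAG Mul1

cycle 1: issue MUL r2<-Mul1 // r0:2,r1:5,r2:Mul1,r3:2,r4:9
cycle 2: issue MUL r0<-Mul2 // r0:Mul2,r1:5,r2:Mul1,r3:2,r4:9
cycle 3: stall // r0:Mul2,r1:5,r2:Mul1,r3:2,r4:9
cycle 4: stall // r0:Mul2,r1:5,r2:Mul1,r3:2,r4:9
cycle 5: stall // r0:Mul2,r1:5,r2:Mul1,r3:2,r4:9
cycle 6: CDB Mul1=18; issue MUL r0<-Mul1 // r0:Mul1,r1:5,r2:18,r3:2,r4:9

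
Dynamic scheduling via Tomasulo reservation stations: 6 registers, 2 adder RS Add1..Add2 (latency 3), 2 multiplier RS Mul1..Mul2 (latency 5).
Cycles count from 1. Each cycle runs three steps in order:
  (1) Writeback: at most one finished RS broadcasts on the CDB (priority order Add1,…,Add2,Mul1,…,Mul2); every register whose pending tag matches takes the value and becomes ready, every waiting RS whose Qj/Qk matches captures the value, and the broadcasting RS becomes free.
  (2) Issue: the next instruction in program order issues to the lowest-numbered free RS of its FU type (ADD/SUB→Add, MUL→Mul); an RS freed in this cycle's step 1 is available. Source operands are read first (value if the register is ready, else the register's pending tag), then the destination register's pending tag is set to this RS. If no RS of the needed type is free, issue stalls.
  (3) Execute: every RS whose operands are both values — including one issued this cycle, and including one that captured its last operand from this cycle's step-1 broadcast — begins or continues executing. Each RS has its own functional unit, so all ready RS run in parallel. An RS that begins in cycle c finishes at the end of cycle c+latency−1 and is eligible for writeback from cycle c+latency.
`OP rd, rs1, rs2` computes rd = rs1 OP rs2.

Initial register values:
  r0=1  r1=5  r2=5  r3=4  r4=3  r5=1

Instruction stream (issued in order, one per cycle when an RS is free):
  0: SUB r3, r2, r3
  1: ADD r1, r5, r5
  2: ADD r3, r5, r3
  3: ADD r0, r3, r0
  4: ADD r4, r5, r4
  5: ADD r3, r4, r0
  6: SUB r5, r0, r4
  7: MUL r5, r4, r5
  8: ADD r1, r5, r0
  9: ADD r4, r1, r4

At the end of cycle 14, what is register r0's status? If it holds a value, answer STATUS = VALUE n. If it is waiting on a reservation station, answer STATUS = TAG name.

  c1: issue SUB r3<-Add1  regs: r0:1,r1:5,r2:5,r3:Add1,r4:3,r5:1
  c2: issue ADD r1<-Add2  regs: r0:1,r1:Add2,r2:5,r3:Add1,r4:3,r5:1
  c3: stall  regs: r0:1,r1:Add2,r2:5,r3:Add1,r4:3,r5:1
  c4: CDB Add1=1; issue ADD r3<-Add1  regs: r0:1,r1:Add2,r2:5,r3:Add1,r4:3,r5:1
  c5: CDB Add2=2; issue ADD r0<-Add2  regs: r0:Add2,r1:2,r2:5,r3:Add1,r4:3,r5:1
  c6: stall  regs: r0:Add2,r1:2,r2:5,r3:Add1,r4:3,r5:1
  c7: CDB Add1=2; issue ADD r4<-Add1  regs: r0:Add2,r1:2,r2:5,r3:2,r4:Add1,r5:1
  c8: stall  regs: r0:Add2,r1:2,r2:5,r3:2,r4:Add1,r5:1
  c9: stall  regs: r0:Add2,r1:2,r2:5,r3:2,r4:Add1,r5:1
  c10: CDB Add1=4; issue ADD r3<-Add1  regs: r0:Add2,r1:2,r2:5,r3:Add1,r4:4,r5:1
  c11: CDB Add2=3; issue SUB r5<-Add2  regs: r0:3,r1:2,r2:5,r3:Add1,r4:4,r5:Add2
  c12: issue MUL r5<-Mul1  regs: r0:3,r1:2,r2:5,r3:Add1,r4:4,r5:Mul1
  c13: stall  regs: r0:3,r1:2,r2:5,r3:Add1,r4:4,r5:Mul1
  c14: CDB Add1=7; issue ADD r1<-Add1  regs: r0:3,r1:Add1,r2:5,r3:7,r4:4,r5:Mul1

STATUS = VALUE 3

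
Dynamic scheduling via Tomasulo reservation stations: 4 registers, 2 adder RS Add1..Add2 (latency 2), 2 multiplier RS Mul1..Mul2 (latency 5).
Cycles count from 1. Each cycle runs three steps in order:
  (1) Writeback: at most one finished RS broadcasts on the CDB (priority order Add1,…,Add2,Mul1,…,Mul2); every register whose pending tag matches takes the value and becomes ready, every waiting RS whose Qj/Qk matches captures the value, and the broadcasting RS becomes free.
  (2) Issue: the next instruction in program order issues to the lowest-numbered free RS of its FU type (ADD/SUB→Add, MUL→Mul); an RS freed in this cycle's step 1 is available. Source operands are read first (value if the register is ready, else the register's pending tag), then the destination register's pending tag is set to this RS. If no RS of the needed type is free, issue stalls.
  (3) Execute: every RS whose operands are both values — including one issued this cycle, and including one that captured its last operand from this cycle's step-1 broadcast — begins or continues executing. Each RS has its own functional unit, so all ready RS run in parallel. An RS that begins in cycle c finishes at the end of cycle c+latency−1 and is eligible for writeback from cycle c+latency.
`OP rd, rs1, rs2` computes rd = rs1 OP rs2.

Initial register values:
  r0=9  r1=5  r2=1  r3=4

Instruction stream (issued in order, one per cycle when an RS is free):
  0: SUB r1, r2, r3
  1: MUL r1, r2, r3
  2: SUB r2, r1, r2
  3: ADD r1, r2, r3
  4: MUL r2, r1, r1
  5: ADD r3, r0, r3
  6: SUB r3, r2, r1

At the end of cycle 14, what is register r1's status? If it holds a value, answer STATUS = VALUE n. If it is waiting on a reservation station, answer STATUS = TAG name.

STATUS = VALUE 7

  c1: issue SUB r1<-Add1  regs: r0:9,r1:Add1,r2:1,r3:4
  c2: issue MUL r1<-Mul1  regs: r0:9,r1:Mul1,r2:1,r3:4
  c3: CDB Add1=-3; issue SUB r2<-Add1  regs: r0:9,r1:Mul1,r2:Add1,r3:4
  c4: issue ADD r1<-Add2  regs: r0:9,r1:Add2,r2:Add1,r3:4
  c5: issue MUL r2<-Mul2  regs: r0:9,r1:Add2,r2:Mul2,r3:4
  c6: stall  regs: r0:9,r1:Add2,r2:Mul2,r3:4
  c7: CDB Mul1=4; stall  regs: r0:9,r1:Add2,r2:Mul2,r3:4
  c8: stall  regs: r0:9,r1:Add2,r2:Mul2,r3:4
  c9: CDB Add1=3; issue ADD r3<-Add1  regs: r0:9,r1:Add2,r2:Mul2,r3:Add1
  c10: stall  regs: r0:9,r1:Add2,r2:Mul2,r3:Add1
  c11: CDB Add1=13; issue SUB r3<-Add1  regs: r0:9,r1:Add2,r2:Mul2,r3:Add1
  c12: CDB Add2=7  regs: r0:9,r1:7,r2:Mul2,r3:Add1
  c13: -  regs: r0:9,r1:7,r2:Mul2,r3:Add1
  c14: -  regs: r0:9,r1:7,r2:Mul2,r3:Add1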